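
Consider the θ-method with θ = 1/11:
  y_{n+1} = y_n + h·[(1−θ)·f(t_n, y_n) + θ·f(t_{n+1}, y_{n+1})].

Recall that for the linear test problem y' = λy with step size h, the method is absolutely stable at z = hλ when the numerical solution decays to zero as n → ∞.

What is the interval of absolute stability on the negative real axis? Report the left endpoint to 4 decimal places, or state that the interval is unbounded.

Set f=λy, z=hλ:
  y_{n+1} = y_n + z·[10/11·y_n + 1/11·y_{n+1}] ⇒ (1 − 1/11z)y_{n+1} = (1 + 10/11z)y_n
  so R(z) = (1 + 10/11z)/(1 − 1/11z).

Boundary: |R(x)|=1, x<0.
x=-1.28: |R|=0.1466
R=−1: 1+10/11x = −1+1/11x ⇒ -9/11x=2 ⇒ x=2/(-9/11)=-2.4444
Confirm numerically:
  x=-2.033: |R|=0.71588 <1
  x=-1.430: |R|=0.26549 <1
  x=-1.217: |R|=0.09577 <1
  x=-2.809: |R|=1.23760 >1
  x=-2.577: |R|=1.08787 >1
  x=-2.525: |R|=1.05360 >1
Stable set (-2.4444, 0).

z∈(-2.4444,0).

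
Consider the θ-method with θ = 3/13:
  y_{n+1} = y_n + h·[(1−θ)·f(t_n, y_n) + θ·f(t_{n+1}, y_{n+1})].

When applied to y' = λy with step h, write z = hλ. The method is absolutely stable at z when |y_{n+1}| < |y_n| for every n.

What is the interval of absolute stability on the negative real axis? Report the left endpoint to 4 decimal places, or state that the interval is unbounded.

Test eqn y'=λy, z=hλ:
  y_{n+1} = y_n + z·[10/13·y_n + 3/13·y_{n+1}] ⇒ (1 − 3/13z)y_{n+1} = (1 + 10/13z)y_n
  so R(z) = (1 + 10/13z)/(1 − 3/13z).

Solve |R(x)|<1 on ℝ⁻.
x=-1.61: |R|=0.1739
R=−1: 1+10/13x = −1+3/13x ⇒ -7/13x=2 ⇒ x=2/(-7/13)=-3.7143
Confirm numerically:
  x=-3.211: |R|=0.84434 <1
  x=-2.936: |R|=0.75018 <1
  x=-2.201: |R|=0.45962 <1
  x=-1.690: |R|=0.21583 <1
  x=-4.197: |R|=1.13204 >1
  x=-3.736: |R|=1.00628 >1
So |R|<1 on (-3.7143, 0).

z∈(-3.7143,0).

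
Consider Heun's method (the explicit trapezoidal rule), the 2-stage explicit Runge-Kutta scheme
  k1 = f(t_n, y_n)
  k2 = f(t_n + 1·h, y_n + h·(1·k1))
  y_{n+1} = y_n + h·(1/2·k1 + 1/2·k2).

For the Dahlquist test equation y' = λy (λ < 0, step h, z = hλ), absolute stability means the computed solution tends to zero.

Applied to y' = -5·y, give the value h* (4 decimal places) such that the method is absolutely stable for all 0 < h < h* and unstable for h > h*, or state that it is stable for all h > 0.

(-2.0000,0); λ=-5 ⇒ h* = 0.4000.

With y'=λy (z=hλ):
  order 2, 2-stage ⇒ R(z)=1+z+z^2/2
  (e.g. R(-1.12)=0.50720, |R|=0.50720)

Need |R(x)|<1, x<0.
x=-1.12: |R|=0.5072
|R(-2.25)|=1.2812 |R(-2.24)|=1.2688 |R(-1.43)|=0.5924
Bisect:
  x_lo=-2.8586 |R|=2.2271  x_hi=-0.1135 |R|=0.8930
  mid=-1.48601 |R|=0.61810 →hi
  mid=-2.17228 |R|=1.18712 →lo
  mid=-1.82914 |R|=0.84374 →hi
  mid=-2.00071 |R|=1.00071 →lo
  mid=-1.91493 |R|=0.91855 →hi
  mid=-1.95782 |R|=0.95871 →hi
  mid=-1.97927 |R|=0.97948 →hi
  mid=-1.98999 |R|=0.99004 →hi
  ...
  [-2.00004,-1.99987] ⇒ x*=-2.0000
So |R|<1 on (-2.0000, 0).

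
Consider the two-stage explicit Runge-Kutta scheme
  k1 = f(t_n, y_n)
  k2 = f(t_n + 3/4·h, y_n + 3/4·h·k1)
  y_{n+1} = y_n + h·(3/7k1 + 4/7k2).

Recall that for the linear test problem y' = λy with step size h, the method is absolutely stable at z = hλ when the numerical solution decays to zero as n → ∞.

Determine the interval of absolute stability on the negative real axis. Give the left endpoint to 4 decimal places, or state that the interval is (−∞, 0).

z∈(-2.3333,0).

On y'=λy, z=hλ:
  k1=λy_n ⇒ h·k1=z·y_n;  k2=λ(1+3/4z)y_n ⇒ h·k2=z(1+3/4z)y_n
  y_{n+1}/y_n = 1 + 3/7z + 4/7z(1+3/4z) = 1 + z + 3/7z²
  R(z) = 1 + z + 3/7z².

Solve |R(x)|<1 on ℝ⁻.
x=-0.62: |R|=0.5447
R=1: x+3/7x²=0 ⇒ x=−7/3=-2.3333; min R=1−1/(4·3/7)=0.4167>−1
Confirm numerically:
  x=-2.279: |R|=0.94693 <1
  x=-2.114: |R|=0.80128 <1
  x=-2.062: |R|=0.76022 <1
  x=-1.478: |R|=0.45821 <1
  x=-2.643: |R|=1.35076 >1
  x=-2.538: |R|=1.22262 >1
Stable set (-2.3333, 0).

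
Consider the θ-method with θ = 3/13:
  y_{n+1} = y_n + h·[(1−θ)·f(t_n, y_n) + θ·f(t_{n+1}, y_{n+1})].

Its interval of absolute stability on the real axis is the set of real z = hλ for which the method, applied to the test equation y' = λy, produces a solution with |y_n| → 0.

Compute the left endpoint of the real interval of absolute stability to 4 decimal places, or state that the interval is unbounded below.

Test eqn y'=λy, z=hλ:
  y_{n+1} = y_n + z·[10/13·y_n + 3/13·y_{n+1}] ⇒ (1 − 3/13z)y_{n+1} = (1 + 10/13z)y_n
  ⇒ R(z) = (1 + 10/13z)/(1 − 3/13z).

Solve |R(x)|<1 on ℝ⁻.
x=-0.91: |R|=0.2479
R=−1: 1+10/13x = −1+3/13x ⇒ -7/13x=2 ⇒ x=2/(-7/13)=-3.7143
Confirm numerically:
  x=-3.276: |R|=0.86560 <1
  x=-3.139: |R|=0.82036 <1
  x=-2.801: |R|=0.70130 <1
  x=-4.157: |R|=1.12167 >1
  x=-4.150: |R|=1.11984 >1
Interval (-3.7143, 0).

z* = -3.7143.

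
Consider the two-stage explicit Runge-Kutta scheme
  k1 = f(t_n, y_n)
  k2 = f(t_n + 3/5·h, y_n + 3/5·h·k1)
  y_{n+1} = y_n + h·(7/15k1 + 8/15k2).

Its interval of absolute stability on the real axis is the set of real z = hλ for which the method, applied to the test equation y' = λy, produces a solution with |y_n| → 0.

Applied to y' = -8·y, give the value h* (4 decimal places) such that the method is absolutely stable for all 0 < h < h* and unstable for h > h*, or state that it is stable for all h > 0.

With y'=λy (z=hλ):
  k1=λy_n ⇒ h·k1=z·y_n;  k2=λ(1+3/5z)y_n ⇒ h·k2=z(1+3/5z)y_n
  y_{n+1}/y_n = 1 + 7/15z + 8/15z(1+3/5z) = 1 + z + 8/25z²
  ⇒ R(z) = 1 + z + 8/25z².

Solve |R(x)|<1 on ℝ⁻.
x=-1.23: |R|=0.2541
R=1: x+8/25x²=0 ⇒ x=−25/8=-3.1250; min R=1−1/(4·8/25)=0.2188>−1
Confirm numerically:
  x=-2.538: |R|=0.52326 <1
  x=-2.404: |R|=0.44535 <1
  x=-2.388: |R|=0.43681 <1
  x=-3.693: |R|=1.67124 >1
  x=-3.209: |R|=1.08626 >1
Stable set (-3.1250, 0).

(-3.1250,0); λ=-8 ⇒ h* = (25/8)/8 = 0.3906.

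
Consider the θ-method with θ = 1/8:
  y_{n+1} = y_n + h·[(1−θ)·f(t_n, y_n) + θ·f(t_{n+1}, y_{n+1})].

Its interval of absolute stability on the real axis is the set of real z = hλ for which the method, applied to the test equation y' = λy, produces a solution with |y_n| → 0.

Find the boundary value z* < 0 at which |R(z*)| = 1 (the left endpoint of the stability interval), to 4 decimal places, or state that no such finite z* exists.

left endpoint -2.6667.

Set f=λy, z=hλ:
  y_{n+1} = y_n + z·[7/8·y_n + 1/8·y_{n+1}] ⇒ (1 − 1/8z)y_{n+1} = (1 + 7/8z)y_n
  ⇒ R(z) = (1 + 7/8z)/(1 − 1/8z).

Solve |R(x)|<1 on ℝ⁻.
x=-1.44: |R|=0.2203
R=−1: 1+7/8x = −1+1/8x ⇒ -3/4x=2 ⇒ x=2/(-3/4)=-2.6667
Confirm numerically:
  x=-1.858: |R|=0.50781 <1
  x=-1.666: |R|=0.37885 <1
  x=-1.106: |R|=0.02833 <1
  x=-2.886: |R|=1.12089 >1
  x=-2.692: |R|=1.01422 >1
Stable set (-2.6667, 0).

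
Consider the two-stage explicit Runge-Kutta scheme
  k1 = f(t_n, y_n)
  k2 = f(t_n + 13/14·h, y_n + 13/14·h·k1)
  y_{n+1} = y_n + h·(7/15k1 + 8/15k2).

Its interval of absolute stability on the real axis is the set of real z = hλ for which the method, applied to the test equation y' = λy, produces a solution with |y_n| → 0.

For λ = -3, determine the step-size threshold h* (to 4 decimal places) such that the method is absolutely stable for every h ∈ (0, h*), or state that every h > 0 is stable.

On y'=λy, z=hλ:
  k1=λy_n ⇒ h·k1=z·y_n;  k2=λ(1+13/14z)y_n ⇒ h·k2=z(1+13/14z)y_n
  y_{n+1}/y_n = 1 + 7/15z + 8/15z(1+13/14z) = 1 + z + 52/105z²
  so R(z) = 1 + z + 52/105z².

Boundary: |R(x)|=1, x<0.
x=-0.7: |R|=0.5427
R=1: x+52/105x²=0 ⇒ x=−105/52=-2.0192; min R=1−1/(4·52/105)=0.4952>−1
Confirm numerically:
  x=-1.603: |R|=0.66957 <1
  x=-1.230: |R|=0.51925 <1
  x=-1.092: |R|=0.49855 <1
  x=-2.190: |R|=1.18521 >1
  x=-2.077: |R|=1.05942 >1
  x=-2.062: |R|=1.04368 >1
Stable set (-2.0192, 0).

(-2.0192,0); λ=-3 ⇒ h* = (105/52)/3 = 0.6731.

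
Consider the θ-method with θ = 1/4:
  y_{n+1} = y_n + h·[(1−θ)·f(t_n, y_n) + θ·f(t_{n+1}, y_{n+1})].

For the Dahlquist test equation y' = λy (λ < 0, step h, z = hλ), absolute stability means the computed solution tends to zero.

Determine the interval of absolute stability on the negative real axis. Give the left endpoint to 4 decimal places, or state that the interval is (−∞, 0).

z∈(-4.0000,0).

On y'=λy, z=hλ:
  y_{n+1} = y_n + z·[3/4·y_n + 1/4·y_{n+1}] ⇒ (1 − 1/4z)y_{n+1} = (1 + 3/4z)y_n
  R(z) = (1 + 3/4z)/(1 − 1/4z).

Need |R(x)|<1, x<0.
x=-1.24: |R|=0.0534
R=−1: 1+3/4x = −1+1/4x ⇒ -1/2x=2 ⇒ x=2/(-1/2)=-4.0000
Confirm numerically:
  x=-3.395: |R|=0.83638 <1
  x=-2.896: |R|=0.67981 <1
  x=-2.352: |R|=0.48111 <1
  x=-2.180: |R|=0.41100 <1
  x=-4.547: |R|=1.12800 >1
  x=-4.261: |R|=1.06319 >1
  x=-4.066: |R|=1.01636 >1
So |R|<1 on (-4.0000, 0).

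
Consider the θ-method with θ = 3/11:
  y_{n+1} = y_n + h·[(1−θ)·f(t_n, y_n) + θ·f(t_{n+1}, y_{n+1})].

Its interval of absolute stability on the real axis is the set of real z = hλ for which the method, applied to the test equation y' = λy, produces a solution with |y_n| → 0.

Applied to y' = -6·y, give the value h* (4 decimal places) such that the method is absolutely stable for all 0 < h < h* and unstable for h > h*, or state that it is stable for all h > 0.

(-4.4000,0); λ=-6 ⇒ h* = (22/5)/6 = 0.7333.

Test eqn y'=λy, z=hλ:
  y_{n+1} = y_n + z·[8/11·y_n + 3/11·y_{n+1}] ⇒ (1 − 3/11z)y_{n+1} = (1 + 8/11z)y_n
  ⇒ R(z) = (1 + 8/11z)/(1 − 3/11z).

Find x<0 with |R(x)|<1.
x=-1.61: |R|=0.1188
R=−1: 1+8/11x = −1+3/11x ⇒ -5/11x=2 ⇒ x=2/(-5/11)=-4.4000
Confirm numerically:
  x=-3.626: |R|=0.82311 <1
  x=-3.128: |R|=0.68799 <1
  x=-2.161: |R|=0.35966 <1
  x=-1.936: |R|=0.26702 <1
  x=-4.497: |R|=1.01980 >1
Stable set (-4.4000, 0).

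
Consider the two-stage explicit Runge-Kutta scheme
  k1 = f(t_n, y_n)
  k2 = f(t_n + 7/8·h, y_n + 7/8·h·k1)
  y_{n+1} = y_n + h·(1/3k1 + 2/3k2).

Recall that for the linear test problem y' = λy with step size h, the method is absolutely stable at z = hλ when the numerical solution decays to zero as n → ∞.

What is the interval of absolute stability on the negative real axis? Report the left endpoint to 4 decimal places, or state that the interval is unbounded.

With y'=λy (z=hλ):
  k1=λy_n ⇒ h·k1=z·y_n;  k2=λ(1+7/8z)y_n ⇒ h·k2=z(1+7/8z)y_n
  y_{n+1}/y_n = 1 + 1/3z + 2/3z(1+7/8z) = 1 + z + 7/12z²
  ⇒ R(z) = 1 + z + 7/12z².

Need |R(x)|<1, x<0.
x=-1.14: |R|=0.6181
R=1: x+7/12x²=0 ⇒ x=−12/7=-1.7143; min R=1−1/(4·7/12)=0.5714>−1
Confirm numerically:
  x=-1.451: |R|=0.77715 <1
  x=-1.278: |R|=0.67475 <1
  x=-0.753: |R|=0.57776 <1
  x=-2.160: |R|=1.56160 >1
  x=-1.878: |R|=1.17935 >1
  x=-1.834: |R|=1.12807 >1
Interval (-1.7143, 0).

(-1.7143, 0).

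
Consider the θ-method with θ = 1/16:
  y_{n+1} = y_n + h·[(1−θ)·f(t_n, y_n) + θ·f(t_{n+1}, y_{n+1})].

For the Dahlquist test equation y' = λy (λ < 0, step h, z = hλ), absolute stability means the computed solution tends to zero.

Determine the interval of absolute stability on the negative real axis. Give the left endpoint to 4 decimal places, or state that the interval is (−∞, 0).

z∈(-2.2857,0).

Test eqn y'=λy, z=hλ:
  y_{n+1} = y_n + z·[15/16·y_n + 1/16·y_{n+1}] ⇒ (1 − 1/16z)y_{n+1} = (1 + 15/16z)y_n
  R(z) = (1 + 15/16z)/(1 − 1/16z).

Need |R(x)|<1, x<0.
x=-0.61: |R|=0.4124
R=−1: 1+15/16x = −1+1/16x ⇒ -7/8x=2 ⇒ x=2/(-7/8)=-2.2857
Confirm numerically:
  x=-1.961: |R|=0.74690 <1
  x=-1.763: |R|=0.58802 <1
  x=-1.513: |R|=0.38229 <1
  x=-2.689: |R|=1.30210 >1
  x=-2.401: |R|=1.08771 >1
Stable set (-2.2857, 0).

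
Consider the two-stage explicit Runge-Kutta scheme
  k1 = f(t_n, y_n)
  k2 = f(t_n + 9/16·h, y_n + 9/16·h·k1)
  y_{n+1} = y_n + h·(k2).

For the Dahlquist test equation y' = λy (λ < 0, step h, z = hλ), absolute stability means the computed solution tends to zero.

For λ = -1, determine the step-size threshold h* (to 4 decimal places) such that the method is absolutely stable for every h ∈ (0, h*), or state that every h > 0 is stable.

(-1.7778,0); λ=-1 ⇒ h* = (16/9)/1 = 1.7778.

With y'=λy (z=hλ):
  k1=λy_n ⇒ h·k1=z·y_n;  k2=λ(1+9/16z)y_n ⇒ h·k2=z(1+9/16z)y_n
  y_{n+1}/y_n = 1 + z(1+9/16z) = 1 + z + 9/16z²
  R(z) = 1 + z + 9/16z².

Find x<0 with |R(x)|<1.
x=-0.74: |R|=0.5680
R=1: x+9/16x²=0 ⇒ x=−16/9=-1.7778; min R=1−1/(4·9/16)=0.5556>−1
Confirm numerically:
  x=-1.581: |R|=0.82500 <1
  x=-1.371: |R|=0.68630 <1
  x=-0.895: |R|=0.55558 <1
  x=-2.227: |R|=1.56274 >1
  x=-2.158: |R|=1.46154 >1
  x=-1.986: |R|=1.23261 >1
So |R|<1 on (-1.7778, 0).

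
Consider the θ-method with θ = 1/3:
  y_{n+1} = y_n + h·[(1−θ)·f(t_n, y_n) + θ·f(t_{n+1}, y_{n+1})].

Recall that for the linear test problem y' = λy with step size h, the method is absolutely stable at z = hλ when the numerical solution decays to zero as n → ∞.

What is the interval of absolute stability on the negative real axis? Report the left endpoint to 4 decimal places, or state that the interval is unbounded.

Test eqn y'=λy, z=hλ:
  y_{n+1} = y_n + z·[2/3·y_n + 1/3·y_{n+1}] ⇒ (1 − 1/3z)y_{n+1} = (1 + 2/3z)y_n
  ⇒ R(z) = (1 + 2/3z)/(1 − 1/3z).

Solve |R(x)|<1 on ℝ⁻.
x=-1.19: |R|=0.1480
R=−1: 1+2/3x = −1+1/3x ⇒ -1/3x=2 ⇒ x=2/(-1/3)=-6.0000
Confirm numerically:
  x=-5.840: |R|=0.98190 <1
  x=-5.698: |R|=0.96528 <1
  x=-3.583: |R|=0.63284 <1
  x=-2.891: |R|=0.47225 <1
  x=-6.544: |R|=1.05700 >1
  x=-6.361: |R|=1.03856 >1
  x=-6.179: |R|=1.01950 >1
So |R|<1 on (-6.0000, 0).

z∈(-6.0000,0).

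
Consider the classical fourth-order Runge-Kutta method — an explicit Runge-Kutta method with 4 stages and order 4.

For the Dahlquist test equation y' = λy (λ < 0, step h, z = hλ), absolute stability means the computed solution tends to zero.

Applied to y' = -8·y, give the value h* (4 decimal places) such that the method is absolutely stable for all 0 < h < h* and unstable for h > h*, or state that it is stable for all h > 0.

On y'=λy, z=hλ:
  order 4, 4-stage ⇒ R(z)=1+z+z^2/2+z^3/6+z^4/24
  (e.g. R(-0.93)=0.39956, |R|=0.39956)

Solve |R(x)|<1 on ℝ⁻.
x=-0.93: |R|=0.3996
|R(-2.44)|=0.5926 |R(-1.73)|=0.2767 |R(-1.35)|=0.2896
Bisect:
  x_lo=-3.4343 |R|=2.5083  x_hi=-0.3666 |R|=0.6932
  mid=-1.90045 |R|=0.30494 →hi
  mid=-2.66740 |R|=0.83632 →hi
  mid=-3.05087 |R|=1.48003 →lo
  mid=-2.85914 |R|=1.11716 →lo
  mid=-2.76327 |R|=0.96730 →hi
  mid=-2.81120 |R|=1.03977 →lo
  mid=-2.78723 |R|=1.00293 →lo
  mid=-2.77525 |R|=0.98496 →hi
  mid=-2.78124 |R|=0.99391 →hi
  mid=-2.78424 |R|=0.99841 →hi
  ...
  [-2.78536,-2.78517] ⇒ x*=-2.7853
Stable set (-2.7853, 0).

(-2.7853,0); λ=-8 ⇒ h* = 0.3482.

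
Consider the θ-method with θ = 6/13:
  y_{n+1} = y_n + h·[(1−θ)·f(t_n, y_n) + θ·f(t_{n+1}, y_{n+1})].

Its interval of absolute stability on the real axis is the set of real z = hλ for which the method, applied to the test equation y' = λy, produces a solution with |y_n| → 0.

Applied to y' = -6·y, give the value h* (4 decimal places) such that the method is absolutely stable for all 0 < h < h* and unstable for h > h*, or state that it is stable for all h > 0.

(-26.0000,0); λ=-6 ⇒ h* = (26)/6 = 4.3333.

Set f=λy, z=hλ:
  y_{n+1} = y_n + z·[7/13·y_n + 6/13·y_{n+1}] ⇒ (1 − 6/13z)y_{n+1} = (1 + 7/13z)y_n
  so R(z) = (1 + 7/13z)/(1 − 6/13z).

Find x<0 with |R(x)|<1.
x=-0.55: |R|=0.5613
R=−1: 1+7/13x = −1+6/13x ⇒ -1/13x=2 ⇒ x=2/(-1/13)=-26.0000
Confirm numerically:
  x=-23.995: |R|=0.98723 <1
  x=-22.028: |R|=0.97264 <1
  x=-12.230: |R|=0.84059 <1
  x=-26.278: |R|=1.00163 >1
  x=-26.059: |R|=1.00035 >1
Interval (-26.0000, 0).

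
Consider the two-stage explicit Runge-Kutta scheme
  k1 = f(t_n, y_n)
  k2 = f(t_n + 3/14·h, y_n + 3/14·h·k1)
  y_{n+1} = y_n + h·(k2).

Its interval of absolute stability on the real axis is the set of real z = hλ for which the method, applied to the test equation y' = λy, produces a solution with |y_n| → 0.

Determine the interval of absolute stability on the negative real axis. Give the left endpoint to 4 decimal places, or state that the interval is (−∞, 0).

On y'=λy, z=hλ:
  k1=λy_n ⇒ h·k1=z·y_n;  k2=λ(1+3/14z)y_n ⇒ h·k2=z(1+3/14z)y_n
  y_{n+1}/y_n = 1 + z(1+3/14z) = 1 + z + 3/14z²
  so R(z) = 1 + z + 3/14z².

Need |R(x)|<1, x<0.
x=-1.32: |R|=0.0534
R=1: x+3/14x²=0 ⇒ x=−14/3=-4.6667; min R=1−1/(4·3/14)=-0.1667>−1
Confirm numerically:
  x=-4.392: |R|=0.74150 <1
  x=-2.918: |R|=0.09342 <1
  x=-2.224: |R|=0.16411 <1
  x=-5.224: |R|=1.62389 >1
  x=-5.069: |R|=1.43702 >1
Stable set (-4.6667, 0).

(-4.6667, 0).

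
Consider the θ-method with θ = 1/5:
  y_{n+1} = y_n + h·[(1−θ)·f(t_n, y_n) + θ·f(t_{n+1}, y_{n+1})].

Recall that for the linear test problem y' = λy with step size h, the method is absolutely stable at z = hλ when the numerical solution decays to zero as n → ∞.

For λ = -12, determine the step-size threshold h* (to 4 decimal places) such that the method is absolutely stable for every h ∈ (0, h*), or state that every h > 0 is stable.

(-3.3333,0); λ=-12 ⇒ h* = (10/3)/12 = 0.2778.

Test eqn y'=λy, z=hλ:
  y_{n+1} = y_n + z·[4/5·y_n + 1/5·y_{n+1}] ⇒ (1 − 1/5z)y_{n+1} = (1 + 4/5z)y_n
  ⇒ R(z) = (1 + 4/5z)/(1 − 1/5z).

Solve |R(x)|<1 on ℝ⁻.
x=-0.81: |R|=0.3029
R=−1: 1+4/5x = −1+1/5x ⇒ -3/5x=2 ⇒ x=2/(-3/5)=-3.3333
Confirm numerically:
  x=-3.116: |R|=0.91966 <1
  x=-2.598: |R|=0.70966 <1
  x=-1.976: |R|=0.41628 <1
  x=-1.368: |R|=0.07412 <1
  x=-3.895: |R|=1.18943 >1
  x=-3.790: |R|=1.15586 >1
  x=-3.578: |R|=1.08557 >1
Stable set (-3.3333, 0).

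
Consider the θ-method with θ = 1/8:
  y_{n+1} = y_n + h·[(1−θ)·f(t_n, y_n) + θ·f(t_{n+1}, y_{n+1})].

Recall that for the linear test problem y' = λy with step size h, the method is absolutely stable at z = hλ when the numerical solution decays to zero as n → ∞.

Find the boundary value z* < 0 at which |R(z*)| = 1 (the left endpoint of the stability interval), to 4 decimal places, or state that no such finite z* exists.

With y'=λy (z=hλ):
  y_{n+1} = y_n + z·[7/8·y_n + 1/8·y_{n+1}] ⇒ (1 − 1/8z)y_{n+1} = (1 + 7/8z)y_n
  R(z) = (1 + 7/8z)/(1 − 1/8z).

Need |R(x)|<1, x<0.
x=-0.96: |R|=0.1429
R=−1: 1+7/8x = −1+1/8x ⇒ -3/4x=2 ⇒ x=2/(-3/4)=-2.6667
Confirm numerically:
  x=-2.240: |R|=0.75000 <1
  x=-2.117: |R|=0.67401 <1
  x=-1.165: |R|=0.01691 <1
  x=-2.999: |R|=1.18129 >1
  x=-2.697: |R|=1.01701 >1
Interval (-2.6667, 0).

z* = -2.6667.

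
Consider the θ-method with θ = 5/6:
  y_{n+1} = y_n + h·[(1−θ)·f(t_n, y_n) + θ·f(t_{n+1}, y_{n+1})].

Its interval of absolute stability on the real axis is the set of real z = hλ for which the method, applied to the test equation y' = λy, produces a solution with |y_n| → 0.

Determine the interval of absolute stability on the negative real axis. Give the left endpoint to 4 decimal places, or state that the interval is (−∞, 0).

unbounded; (−∞, 0).

Set f=λy, z=hλ:
  y_{n+1} = y_n + z·[1/6·y_n + 5/6·y_{n+1}] ⇒ (1 − 5/6z)y_{n+1} = (1 + 1/6z)y_n
  so R(z) = (1 + 1/6z)/(1 − 5/6z).

Find x<0 with |R(x)|<1.
x=-1.59: |R|=0.3161
x=-2: |R|=0.2500
x=-10: |R|=0.0714
x=-100: |R|=0.1858
θ=5/6≥1/2 ⇒ |1+1/6x|<|1−5/6x| ∀x<0 ⇒ stable on all of ℝ⁻.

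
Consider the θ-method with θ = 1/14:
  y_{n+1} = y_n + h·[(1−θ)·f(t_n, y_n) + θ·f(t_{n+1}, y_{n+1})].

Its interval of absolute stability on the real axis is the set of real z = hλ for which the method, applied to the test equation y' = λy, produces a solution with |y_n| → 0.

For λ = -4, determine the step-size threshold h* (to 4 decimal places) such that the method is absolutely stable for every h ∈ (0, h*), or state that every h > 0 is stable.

(-2.3333,0); λ=-4 ⇒ h* = (7/3)/4 = 0.5833.

With y'=λy (z=hλ):
  y_{n+1} = y_n + z·[13/14·y_n + 1/14·y_{n+1}] ⇒ (1 − 1/14z)y_{n+1} = (1 + 13/14z)y_n
  Hence R(z) = (1 + 13/14z)/(1 − 1/14z).

Need |R(x)|<1, x<0.
x=-0.47: |R|=0.5453
R=−1: 1+13/14x = −1+1/14x ⇒ -6/7x=2 ⇒ x=2/(-6/7)=-2.3333
Confirm numerically:
  x=-2.046: |R|=0.78512 <1
  x=-1.680: |R|=0.50000 <1
  x=-1.601: |R|=0.43670 <1
  x=-2.454: |R|=1.08800 >1
  x=-2.422: |R|=1.06479 >1
So |R|<1 on (-2.3333, 0).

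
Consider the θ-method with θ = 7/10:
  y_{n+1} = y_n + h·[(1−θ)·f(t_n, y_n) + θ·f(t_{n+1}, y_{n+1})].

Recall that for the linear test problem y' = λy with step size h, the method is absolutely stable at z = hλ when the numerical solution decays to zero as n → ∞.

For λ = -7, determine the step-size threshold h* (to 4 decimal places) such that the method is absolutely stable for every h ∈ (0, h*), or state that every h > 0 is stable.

unbounded; (−∞, 0). Any h>0 works for λ=-7.

On y'=λy, z=hλ:
  y_{n+1} = y_n + z·[3/10·y_n + 7/10·y_{n+1}] ⇒ (1 − 7/10z)y_{n+1} = (1 + 3/10z)y_n
  Hence R(z) = (1 + 3/10z)/(1 − 7/10z).

Solve |R(x)|<1 on ℝ⁻.
x=-0.75: |R|=0.5082
x=-2: |R|=0.1667
x=-10: |R|=0.2500
x=-100: |R|=0.4085
θ=7/10≥1/2 ⇒ |1+3/10x|<|1−7/10x| ∀x<0 ⇒ stable on all of ℝ⁻.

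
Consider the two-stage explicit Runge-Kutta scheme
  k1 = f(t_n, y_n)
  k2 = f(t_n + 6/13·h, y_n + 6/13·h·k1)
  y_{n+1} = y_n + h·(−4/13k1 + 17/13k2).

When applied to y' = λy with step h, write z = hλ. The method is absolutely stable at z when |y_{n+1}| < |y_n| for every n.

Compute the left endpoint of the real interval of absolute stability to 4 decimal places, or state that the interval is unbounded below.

On y'=λy, z=hλ:
  k1=λy_n ⇒ h·k1=z·y_n;  k2=λ(1+6/13z)y_n ⇒ h·k2=z(1+6/13z)y_n
  y_{n+1}/y_n = 1 − 4/13z + 17/13z(1+6/13z) = 1 + z + 102/169z²
  Hence R(z) = 1 + z + 102/169z².

Need |R(x)|<1, x<0.
x=-1.16: |R|=0.6521
R=1: x+102/169x²=0 ⇒ x=−169/102=-1.6569; min R=1−1/(4·102/169)=0.5858>−1
Confirm numerically:
  x=-1.577: |R|=0.92399 <1
  x=-1.432: |R|=0.80565 <1
  x=-1.276: |R|=0.70669 <1
  x=-1.066: |R|=0.61985 <1
  x=-2.204: |R|=1.72782 >1
  x=-1.691: |R|=1.03484 >1
Interval (-1.6569, 0).

left endpoint -1.6569.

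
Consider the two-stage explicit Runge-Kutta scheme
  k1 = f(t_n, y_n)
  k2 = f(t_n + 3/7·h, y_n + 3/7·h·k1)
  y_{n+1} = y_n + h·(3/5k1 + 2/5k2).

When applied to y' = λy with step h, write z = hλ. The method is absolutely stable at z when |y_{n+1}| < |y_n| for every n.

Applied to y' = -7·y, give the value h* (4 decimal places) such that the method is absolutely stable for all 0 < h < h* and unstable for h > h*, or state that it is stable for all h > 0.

Test eqn y'=λy, z=hλ:
  k1=λy_n ⇒ h·k1=z·y_n;  k2=λ(1+3/7z)y_n ⇒ h·k2=z(1+3/7z)y_n
  y_{n+1}/y_n = 1 + 3/5z + 2/5z(1+3/7z) = 1 + z + 6/35z²
  so R(z) = 1 + z + 6/35z².

Find x<0 with |R(x)|<1.
x=-0.63: |R|=0.4380
R=1: x+6/35x²=0 ⇒ x=−35/6=-5.8333; min R=1−1/(4·6/35)=-0.4583>−1
Confirm numerically:
  x=-5.586: |R|=0.76315 <1
  x=-4.102: |R|=0.21747 <1
  x=-4.046: |R|=0.23969 <1
  x=-2.446: |R|=0.42036 <1
  x=-6.128: |R|=1.30955 >1
  x=-6.009: |R|=1.18096 >1
  x=-5.947: |R|=1.11588 >1
Stable set (-5.8333, 0).

(-5.8333,0); λ=-7 ⇒ h* = (35/6)/7 = 0.8333.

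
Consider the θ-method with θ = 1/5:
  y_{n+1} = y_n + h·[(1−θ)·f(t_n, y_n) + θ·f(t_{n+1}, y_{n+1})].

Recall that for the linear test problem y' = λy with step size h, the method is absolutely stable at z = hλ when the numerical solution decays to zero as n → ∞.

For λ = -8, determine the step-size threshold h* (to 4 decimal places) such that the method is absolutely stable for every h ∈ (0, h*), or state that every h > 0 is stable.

With y'=λy (z=hλ):
  y_{n+1} = y_n + z·[4/5·y_n + 1/5·y_{n+1}] ⇒ (1 − 1/5z)y_{n+1} = (1 + 4/5z)y_n
  so R(z) = (1 + 4/5z)/(1 − 1/5z).

Solve |R(x)|<1 on ℝ⁻.
x=-1.18: |R|=0.0453
R=−1: 1+4/5x = −1+1/5x ⇒ -3/5x=2 ⇒ x=2/(-3/5)=-3.3333
Confirm numerically:
  x=-3.045: |R|=0.89248 <1
  x=-2.979: |R|=0.86678 <1
  x=-2.828: |R|=0.80634 <1
  x=-2.740: |R|=0.77003 <1
  x=-3.709: |R|=1.12941 >1
  x=-3.655: |R|=1.11150 >1
So |R|<1 on (-3.3333, 0).

(-3.3333,0); λ=-8 ⇒ h* = (10/3)/8 = 0.4167.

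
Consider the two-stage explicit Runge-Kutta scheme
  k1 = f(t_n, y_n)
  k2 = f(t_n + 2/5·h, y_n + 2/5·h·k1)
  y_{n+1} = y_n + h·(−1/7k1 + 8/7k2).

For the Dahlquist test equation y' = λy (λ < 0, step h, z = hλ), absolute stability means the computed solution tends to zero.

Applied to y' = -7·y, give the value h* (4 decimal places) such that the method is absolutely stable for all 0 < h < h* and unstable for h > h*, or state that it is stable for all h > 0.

Test eqn y'=λy, z=hλ:
  k1=λy_n ⇒ h·k1=z·y_n;  k2=λ(1+2/5z)y_n ⇒ h·k2=z(1+2/5z)y_n
  y_{n+1}/y_n = 1 − 1/7z + 8/7z(1+2/5z) = 1 + z + 16/35z²
  so R(z) = 1 + z + 16/35z².

Solve |R(x)|<1 on ℝ⁻.
x=-1.65: |R|=0.5946
R=1: x+16/35x²=0 ⇒ x=−35/16=-2.1875; min R=1−1/(4·16/35)=0.4531>−1
Confirm numerically:
  x=-1.802: |R|=0.68244 <1
  x=-1.590: |R|=0.56570 <1
  x=-1.259: |R|=0.46561 <1
  x=-2.586: |R|=1.47110 >1
  x=-2.420: |R|=1.25721 >1
Stable set (-2.1875, 0).

(-2.1875,0); λ=-7 ⇒ h* = (35/16)/7 = 0.3125.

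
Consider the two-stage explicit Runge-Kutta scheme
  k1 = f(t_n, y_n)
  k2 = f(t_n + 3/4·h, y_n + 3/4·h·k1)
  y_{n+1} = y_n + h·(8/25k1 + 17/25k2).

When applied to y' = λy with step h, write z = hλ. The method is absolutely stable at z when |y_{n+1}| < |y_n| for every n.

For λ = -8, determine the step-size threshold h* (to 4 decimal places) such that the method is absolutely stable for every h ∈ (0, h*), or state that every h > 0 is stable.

Test eqn y'=λy, z=hλ:
  k1=λy_n ⇒ h·k1=z·y_n;  k2=λ(1+3/4z)y_n ⇒ h·k2=z(1+3/4z)y_n
  y_{n+1}/y_n = 1 + 8/25z + 17/25z(1+3/4z) = 1 + z + 51/100z²
  ⇒ R(z) = 1 + z + 51/100z².

Find x<0 with |R(x)|<1.
x=-0.82: |R|=0.5229
R=1: x+51/100x²=0 ⇒ x=−100/51=-1.9608; min R=1−1/(4·51/100)=0.5098>−1
Confirm numerically:
  x=-1.513: |R|=0.65448 <1
  x=-1.455: |R|=0.62468 <1
  x=-1.433: |R|=0.61428 <1
  x=-0.880: |R|=0.51494 <1
  x=-2.493: |R|=1.67667 >1
  x=-2.213: |R|=1.28466 >1
  x=-2.113: |R|=1.16403 >1
Interval (-1.9608, 0).

(-1.9608,0); λ=-8 ⇒ h* = (100/51)/8 = 0.2451.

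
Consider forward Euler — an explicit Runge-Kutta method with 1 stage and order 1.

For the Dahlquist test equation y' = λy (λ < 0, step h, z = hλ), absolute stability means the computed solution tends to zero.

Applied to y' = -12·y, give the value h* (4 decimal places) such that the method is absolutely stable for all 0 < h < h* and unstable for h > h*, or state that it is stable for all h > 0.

Test eqn y'=λy, z=hλ:
  order 1, 1-stage ⇒ R(z)=1+z
  (e.g. R(-1.22)=-0.22000, |R|=0.22000)

Solve |R(x)|<1 on ℝ⁻.
x=-1.22: |R|=0.2200
|R(-2.13)|=1.1300 |R(-1.35)|=0.3500 |R(-0.7)|=0.3000
Bisect:
  x_lo=-2.7153 |R|=1.7153  x_hi=-0.3037 |R|=0.6963
  mid=-1.50950 |R|=0.50950 →hi
  mid=-2.11240 |R|=1.11240 →lo
  mid=-1.81095 |R|=0.81095 →hi
  mid=-1.96168 |R|=0.96168 →hi
  mid=-2.03704 |R|=1.03704 →lo
  mid=-1.99936 |R|=0.99936 →hi
  mid=-2.01820 |R|=1.01820 →lo
  mid=-2.00878 |R|=1.00878 →lo
  mid=-2.00407 |R|=1.00407 →lo
  mid=-2.00171 |R|=1.00171 →lo
  ...
  [-2.00010,-1.99995] ⇒ x*=-2.0000
So |R|<1 on (-2.0000, 0).

(-2.0000,0); λ=-12 ⇒ h* = 0.1667.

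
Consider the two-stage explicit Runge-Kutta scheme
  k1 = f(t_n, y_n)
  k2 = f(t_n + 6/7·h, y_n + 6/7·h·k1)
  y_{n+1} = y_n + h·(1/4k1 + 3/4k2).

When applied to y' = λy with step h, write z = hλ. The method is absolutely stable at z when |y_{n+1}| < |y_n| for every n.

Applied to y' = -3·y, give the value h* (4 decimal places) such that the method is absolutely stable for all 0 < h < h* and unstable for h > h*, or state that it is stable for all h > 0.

(-1.5556,0); λ=-3 ⇒ h* = (14/9)/3 = 0.5185.

Set f=λy, z=hλ:
  k1=λy_n ⇒ h·k1=z·y_n;  k2=λ(1+6/7z)y_n ⇒ h·k2=z(1+6/7z)y_n
  y_{n+1}/y_n = 1 + 1/4z + 3/4z(1+6/7z) = 1 + z + 9/14z²
  R(z) = 1 + z + 9/14z².

Solve |R(x)|<1 on ℝ⁻.
x=-0.3: |R|=0.7579
R=1: x+9/14x²=0 ⇒ x=−14/9=-1.5556; min R=1−1/(4·9/14)=0.6111>−1
Confirm numerically:
  x=-1.151: |R|=0.70066 <1
  x=-0.928: |R|=0.62562 <1
  x=-0.821: |R|=0.61231 <1
  x=-2.011: |R|=1.58879 >1
  x=-1.949: |R|=1.49296 >1
  x=-1.832: |R|=1.32557 >1
Stable set (-1.5556, 0).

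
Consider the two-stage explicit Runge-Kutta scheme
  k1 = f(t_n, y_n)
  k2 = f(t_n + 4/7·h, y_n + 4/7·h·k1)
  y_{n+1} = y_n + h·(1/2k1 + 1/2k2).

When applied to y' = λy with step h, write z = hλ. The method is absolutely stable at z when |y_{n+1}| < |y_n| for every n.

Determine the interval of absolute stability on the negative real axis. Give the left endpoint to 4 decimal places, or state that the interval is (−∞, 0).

Test eqn y'=λy, z=hλ:
  k1=λy_n ⇒ h·k1=z·y_n;  k2=λ(1+4/7z)y_n ⇒ h·k2=z(1+4/7z)y_n
  y_{n+1}/y_n = 1 + 1/2z + 1/2z(1+4/7z) = 1 + z + 2/7z²
  so R(z) = 1 + z + 2/7z².

Solve |R(x)|<1 on ℝ⁻.
x=-0.46: |R|=0.6005
R=1: x+2/7x²=0 ⇒ x=−7/2=-3.5000; min R=1−1/(4·2/7)=0.1250>−1
Confirm numerically:
  x=-3.267: |R|=0.78251 <1
  x=-3.227: |R|=0.74829 <1
  x=-3.128: |R|=0.66754 <1
  x=-1.999: |R|=0.14271 <1
  x=-3.900: |R|=1.44571 >1
  x=-3.852: |R|=1.38740 >1
  x=-3.851: |R|=1.38620 >1
Stable set (-3.5000, 0).

z∈(-3.5000,0).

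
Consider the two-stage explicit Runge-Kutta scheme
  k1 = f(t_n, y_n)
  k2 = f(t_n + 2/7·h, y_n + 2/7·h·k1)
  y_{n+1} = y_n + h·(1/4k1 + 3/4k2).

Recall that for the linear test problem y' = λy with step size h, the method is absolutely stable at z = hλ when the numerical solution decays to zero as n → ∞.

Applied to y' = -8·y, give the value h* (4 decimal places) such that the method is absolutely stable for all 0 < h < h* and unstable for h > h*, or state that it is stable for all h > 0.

(-4.6667,0); λ=-8 ⇒ h* = (14/3)/8 = 0.5833.

Set f=λy, z=hλ:
  k1=λy_n ⇒ h·k1=z·y_n;  k2=λ(1+2/7z)y_n ⇒ h·k2=z(1+2/7z)y_n
  y_{n+1}/y_n = 1 + 1/4z + 3/4z(1+2/7z) = 1 + z + 3/14z²
  R(z) = 1 + z + 3/14z².

Need |R(x)|<1, x<0.
x=-0.81: |R|=0.3306
R=1: x+3/14x²=0 ⇒ x=−14/3=-4.6667; min R=1−1/(4·3/14)=-0.1667>−1
Confirm numerically:
  x=-3.378: |R|=0.06719 <1
  x=-3.372: |R|=0.06451 <1
  x=-2.568: |R|=0.15487 <1
  x=-1.901: |R|=0.12661 <1
  x=-5.199: |R|=1.59306 >1
  x=-4.904: |R|=1.24940 >1
So |R|<1 on (-4.6667, 0).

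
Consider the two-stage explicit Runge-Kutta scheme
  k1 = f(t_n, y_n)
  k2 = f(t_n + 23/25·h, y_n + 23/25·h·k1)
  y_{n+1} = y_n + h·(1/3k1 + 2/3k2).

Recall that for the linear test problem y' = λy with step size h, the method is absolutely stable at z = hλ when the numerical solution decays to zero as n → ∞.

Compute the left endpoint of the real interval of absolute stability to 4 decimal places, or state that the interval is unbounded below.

z* = -1.6304.

Set f=λy, z=hλ:
  k1=λy_n ⇒ h·k1=z·y_n;  k2=λ(1+23/25z)y_n ⇒ h·k2=z(1+23/25z)y_n
  y_{n+1}/y_n = 1 + 1/3z + 2/3z(1+23/25z) = 1 + z + 46/75z²
  R(z) = 1 + z + 46/75z².

Find x<0 with |R(x)|<1.
x=-1.31: |R|=0.7425
R=1: x+46/75x²=0 ⇒ x=−75/46=-1.6304; min R=1−1/(4·46/75)=0.5924>−1
Confirm numerically:
  x=-1.313: |R|=0.74437 <1
  x=-1.177: |R|=0.67267 <1
  x=-0.994: |R|=0.61200 <1
  x=-0.791: |R|=0.59275 <1
  x=-2.197: |R|=1.76344 >1
  x=-2.089: |R|=1.58754 >1
So |R|<1 on (-1.6304, 0).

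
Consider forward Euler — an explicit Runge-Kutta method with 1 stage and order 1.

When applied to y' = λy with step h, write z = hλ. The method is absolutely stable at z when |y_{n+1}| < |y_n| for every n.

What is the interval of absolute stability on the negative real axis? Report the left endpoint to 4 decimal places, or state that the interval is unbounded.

Set f=λy, z=hλ:
  order 1, 1-stage ⇒ R(z)=1+z
  (e.g. R(-1.28)=-0.28000, |R|=0.28000)

Find x<0 with |R(x)|<1.
x=-1.28: |R|=0.2800
|R(-2.05)|=1.0500 |R(-1.83)|=0.8300 |R(-1.03)|=0.0300
Bisect:
  x_lo=-2.4851 |R|=1.4851  x_hi=-0.3768 |R|=0.6232
  mid=-1.43095 |R|=0.43095 →hi
  mid=-1.95803 |R|=0.95803 →hi
  mid=-2.22158 |R|=1.22158 →lo
  mid=-2.08980 |R|=1.08980 →lo
  mid=-2.02392 |R|=1.02392 →lo
  mid=-1.99098 |R|=0.99098 →hi
  mid=-2.00745 |R|=1.00745 →lo
  mid=-1.99921 |R|=0.99921 →hi
  ...
  [-2.00011,-1.99998] ⇒ x*=-2.0000
So |R|<1 on (-2.0000, 0).

z∈(-2.0000,0).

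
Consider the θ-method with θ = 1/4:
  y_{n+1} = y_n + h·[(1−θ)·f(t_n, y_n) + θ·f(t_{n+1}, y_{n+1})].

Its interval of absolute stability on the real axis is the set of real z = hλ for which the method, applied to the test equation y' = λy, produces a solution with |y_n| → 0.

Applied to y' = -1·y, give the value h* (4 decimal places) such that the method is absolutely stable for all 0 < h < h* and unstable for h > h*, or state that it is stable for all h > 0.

Test eqn y'=λy, z=hλ:
  y_{n+1} = y_n + z·[3/4·y_n + 1/4·y_{n+1}] ⇒ (1 − 1/4z)y_{n+1} = (1 + 3/4z)y_n
  Hence R(z) = (1 + 3/4z)/(1 − 1/4z).

Find x<0 with |R(x)|<1.
x=-1.05: |R|=0.1683
R=−1: 1+3/4x = −1+1/4x ⇒ -1/2x=2 ⇒ x=2/(-1/2)=-4.0000
Confirm numerically:
  x=-3.556: |R|=0.88248 <1
  x=-3.154: |R|=0.76349 <1
  x=-3.035: |R|=0.72566 <1
  x=-4.508: |R|=1.11942 >1
  x=-4.392: |R|=1.09342 >1
So |R|<1 on (-4.0000, 0).

(-4.0000,0); λ=-1 ⇒ h* = (4)/1 = 4.0000.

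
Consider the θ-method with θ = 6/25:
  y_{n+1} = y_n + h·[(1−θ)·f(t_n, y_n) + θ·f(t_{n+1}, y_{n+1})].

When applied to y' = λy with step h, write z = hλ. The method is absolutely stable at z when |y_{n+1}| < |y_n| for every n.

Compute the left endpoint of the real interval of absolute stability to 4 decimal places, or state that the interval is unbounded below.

Set f=λy, z=hλ:
  y_{n+1} = y_n + z·[19/25·y_n + 6/25·y_{n+1}] ⇒ (1 − 6/25z)y_{n+1} = (1 + 19/25z)y_n
  so R(z) = (1 + 19/25z)/(1 − 6/25z).

Boundary: |R(x)|=1, x<0.
x=-0.34: |R|=0.6857
R=−1: 1+19/25x = −1+6/25x ⇒ -13/25x=2 ⇒ x=2/(-13/25)=-3.8462
Confirm numerically:
  x=-3.797: |R|=0.98663 <1
  x=-2.304: |R|=0.48362 <1
  x=-2.057: |R|=0.37714 <1
  x=-4.321: |R|=1.12122 >1
  x=-4.307: |R|=1.11784 >1
  x=-4.201: |R|=1.09188 >1
Interval (-3.8462, 0).

left endpoint -3.8462.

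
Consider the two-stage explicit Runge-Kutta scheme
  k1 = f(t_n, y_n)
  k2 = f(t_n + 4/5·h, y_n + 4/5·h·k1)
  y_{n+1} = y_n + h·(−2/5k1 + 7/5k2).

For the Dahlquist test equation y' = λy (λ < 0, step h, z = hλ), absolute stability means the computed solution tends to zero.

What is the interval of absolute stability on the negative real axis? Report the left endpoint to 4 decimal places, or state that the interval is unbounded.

(-0.8929, 0).

With y'=λy (z=hλ):
  k1=λy_n ⇒ h·k1=z·y_n;  k2=λ(1+4/5z)y_n ⇒ h·k2=z(1+4/5z)y_n
  y_{n+1}/y_n = 1 − 2/5z + 7/5z(1+4/5z) = 1 + z + 28/25z²
  R(z) = 1 + z + 28/25z².

Need |R(x)|<1, x<0.
x=-0.54: |R|=0.7866
R=1: x+28/25x²=0 ⇒ x=−25/28=-0.8929; min R=1−1/(4·28/25)=0.7768>−1
Confirm numerically:
  x=-0.643: |R|=0.82006 <1
  x=-0.600: |R|=0.80320 <1
  x=-0.534: |R|=0.78537 <1
  x=-1.161: |R|=1.34867 >1
  x=-1.140: |R|=1.31555 >1
  x=-1.065: |R|=1.20533 >1
Interval (-0.8929, 0).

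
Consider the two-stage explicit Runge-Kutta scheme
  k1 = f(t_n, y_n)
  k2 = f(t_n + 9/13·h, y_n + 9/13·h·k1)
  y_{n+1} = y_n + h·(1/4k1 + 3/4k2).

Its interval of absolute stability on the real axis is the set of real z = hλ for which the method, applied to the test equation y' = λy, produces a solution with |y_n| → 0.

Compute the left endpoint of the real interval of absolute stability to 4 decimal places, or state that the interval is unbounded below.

With y'=λy (z=hλ):
  k1=λy_n ⇒ h·k1=z·y_n;  k2=λ(1+9/13z)y_n ⇒ h·k2=z(1+9/13z)y_n
  y_{n+1}/y_n = 1 + 1/4z + 3/4z(1+9/13z) = 1 + z + 27/52z²
  R(z) = 1 + z + 27/52z².

Boundary: |R(x)|=1, x<0.
x=-0.89: |R|=0.5213
R=1: x+27/52x²=0 ⇒ x=−52/27=-1.9259; min R=1−1/(4·27/52)=0.5185>−1
Confirm numerically:
  x=-1.669: |R|=0.77735 <1
  x=-1.606: |R|=0.73322 <1
  x=-1.215: |R|=0.55150 <1
  x=-2.405: |R|=1.59824 >1
  x=-2.033: |R|=1.11303 >1
Interval (-1.9259, 0).

z* = -1.9259.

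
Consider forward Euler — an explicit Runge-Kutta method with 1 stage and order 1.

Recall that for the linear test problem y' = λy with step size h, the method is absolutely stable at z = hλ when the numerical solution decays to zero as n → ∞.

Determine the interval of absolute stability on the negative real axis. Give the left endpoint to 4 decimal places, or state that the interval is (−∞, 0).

(-2.0000, 0).

Set f=λy, z=hλ:
  order 1, 1-stage ⇒ R(z)=1+z
  (e.g. R(-1.73)=-0.73000, |R|=0.73000)

Find x<0 with |R(x)|<1.
x=-1.73: |R|=0.7300
|R(-2.35)|=1.3500 |R(-1.35)|=0.3500 |R(-0.56)|=0.4400
Bisect:
  x_lo=-2.3776 |R|=1.3776  x_hi=-0.2067 |R|=0.7933
  mid=-1.29213 |R|=0.29213 →hi
  mid=-1.83487 |R|=0.83487 →hi
  mid=-2.10624 |R|=1.10624 →lo
  mid=-1.97055 |R|=0.97055 →hi
  mid=-2.03840 |R|=1.03840 →lo
  mid=-2.00447 |R|=1.00447 →lo
  mid=-1.98751 |R|=0.98751 →hi
  mid=-1.99599 |R|=0.99599 →hi
  mid=-2.00023 |R|=1.00023 →lo
  ...
  [-2.00010,-1.99997] ⇒ x*=-2.0000
Interval (-2.0000, 0).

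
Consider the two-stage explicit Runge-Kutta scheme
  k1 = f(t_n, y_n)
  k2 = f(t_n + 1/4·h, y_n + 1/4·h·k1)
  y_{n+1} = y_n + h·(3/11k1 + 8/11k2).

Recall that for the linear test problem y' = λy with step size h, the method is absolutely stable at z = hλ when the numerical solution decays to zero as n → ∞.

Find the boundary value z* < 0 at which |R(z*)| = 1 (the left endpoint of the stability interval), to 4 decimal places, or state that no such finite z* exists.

Set f=λy, z=hλ:
  k1=λy_n ⇒ h·k1=z·y_n;  k2=λ(1+1/4z)y_n ⇒ h·k2=z(1+1/4z)y_n
  y_{n+1}/y_n = 1 + 3/11z + 8/11z(1+1/4z) = 1 + z + 2/11z²
  so R(z) = 1 + z + 2/11z².

Boundary: |R(x)|=1, x<0.
x=-1.4: |R|=0.0436
R=1: x+2/11x²=0 ⇒ x=−11/2=-5.5000; min R=1−1/(4·2/11)=-0.3750>−1
Confirm numerically:
  x=-4.143: |R|=0.02219 <1
  x=-3.589: |R|=0.24701 <1
  x=-2.805: |R|=0.37445 <1
  x=-2.496: |R|=0.36327 <1
  x=-5.811: |R|=1.32859 >1
  x=-5.786: |R|=1.30087 >1
Interval (-5.5000, 0).

left endpoint -5.5000.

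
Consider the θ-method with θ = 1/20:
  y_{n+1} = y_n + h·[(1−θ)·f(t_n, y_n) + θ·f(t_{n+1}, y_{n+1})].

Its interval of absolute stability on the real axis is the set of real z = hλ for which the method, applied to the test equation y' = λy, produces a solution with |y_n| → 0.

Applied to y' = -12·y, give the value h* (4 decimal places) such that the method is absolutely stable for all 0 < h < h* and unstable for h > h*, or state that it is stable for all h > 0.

Test eqn y'=λy, z=hλ:
  y_{n+1} = y_n + z·[19/20·y_n + 1/20·y_{n+1}] ⇒ (1 − 1/20z)y_{n+1} = (1 + 19/20z)y_n
  ⇒ R(z) = (1 + 19/20z)/(1 − 1/20z).

Boundary: |R(x)|=1, x<0.
x=-0.99: |R|=0.0567
R=−1: 1+19/20x = −1+1/20x ⇒ -9/10x=2 ⇒ x=2/(-9/10)=-2.2222
Confirm numerically:
  x=-1.884: |R|=0.72181 <1
  x=-1.864: |R|=0.70509 <1
  x=-1.350: |R|=0.26464 <1
  x=-2.684: |R|=1.36643 >1
  x=-2.658: |R|=1.34619 >1
  x=-2.348: |R|=1.10131 >1
Interval (-2.2222, 0).

(-2.2222,0); λ=-12 ⇒ h* = (20/9)/12 = 0.1852.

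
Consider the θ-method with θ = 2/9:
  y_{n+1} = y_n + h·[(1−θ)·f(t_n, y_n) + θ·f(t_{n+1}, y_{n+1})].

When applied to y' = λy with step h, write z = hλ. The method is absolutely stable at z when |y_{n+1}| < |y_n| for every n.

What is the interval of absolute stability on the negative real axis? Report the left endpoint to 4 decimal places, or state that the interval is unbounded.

z∈(-3.6000,0).

Test eqn y'=λy, z=hλ:
  y_{n+1} = y_n + z·[7/9·y_n + 2/9·y_{n+1}] ⇒ (1 − 2/9z)y_{n+1} = (1 + 7/9z)y_n
  R(z) = (1 + 7/9z)/(1 − 2/9z).

Boundary: |R(x)|=1, x<0.
x=-1.77: |R|=0.2703
R=−1: 1+7/9x = −1+2/9x ⇒ -5/9x=2 ⇒ x=2/(-5/9)=-3.6000
Confirm numerically:
  x=-2.719: |R|=0.69490 <1
  x=-2.700: |R|=0.68750 <1
  x=-2.558: |R|=0.63092 <1
  x=-4.041: |R|=1.12908 >1
  x=-3.660: |R|=1.01838 >1
Interval (-3.6000, 0).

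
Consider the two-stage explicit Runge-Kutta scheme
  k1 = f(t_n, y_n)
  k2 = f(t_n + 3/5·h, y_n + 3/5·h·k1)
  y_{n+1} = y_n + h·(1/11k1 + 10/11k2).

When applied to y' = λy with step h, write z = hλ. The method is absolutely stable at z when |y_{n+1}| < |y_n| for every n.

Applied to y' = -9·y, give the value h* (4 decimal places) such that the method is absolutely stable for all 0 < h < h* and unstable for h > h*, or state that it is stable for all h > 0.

On y'=λy, z=hλ:
  k1=λy_n ⇒ h·k1=z·y_n;  k2=λ(1+3/5z)y_n ⇒ h·k2=z(1+3/5z)y_n
  y_{n+1}/y_n = 1 + 1/11z + 10/11z(1+3/5z) = 1 + z + 6/11z²
  so R(z) = 1 + z + 6/11z².

Solve |R(x)|<1 on ℝ⁻.
x=-1.33: |R|=0.6349
R=1: x+6/11x²=0 ⇒ x=−11/6=-1.8333; min R=1−1/(4·6/11)=0.5417>−1
Confirm numerically:
  x=-1.778: |R|=0.94634 <1
  x=-1.440: |R|=0.69105 <1
  x=-0.873: |R|=0.54271 <1
  x=-0.744: |R|=0.55793 <1
  x=-2.273: |R|=1.54511 >1
  x=-1.893: |R|=1.06161 >1
Interval (-1.8333, 0).

(-1.8333,0); λ=-9 ⇒ h* = (11/6)/9 = 0.2037.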